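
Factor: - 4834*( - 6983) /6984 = 16877911/3492 = 2^(-2)* 3^( - 2)*97^( - 1)*2417^1*6983^1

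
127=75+52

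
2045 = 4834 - 2789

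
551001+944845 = 1495846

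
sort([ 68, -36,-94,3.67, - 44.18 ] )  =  [ - 94,-44.18,-36,3.67,68 ] 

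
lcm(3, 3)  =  3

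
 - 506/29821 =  -1 + 2665/2711  =  - 0.02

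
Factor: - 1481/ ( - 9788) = 2^ ( - 2) * 1481^1 * 2447^( - 1) 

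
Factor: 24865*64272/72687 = 2^4*5^1*13^1 * 103^1*4973^1 *24229^( - 1 ) = 532707760/24229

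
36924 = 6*6154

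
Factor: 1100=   2^2*5^2* 11^1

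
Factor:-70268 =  - 2^2 * 11^1*1597^1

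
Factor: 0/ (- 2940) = 0=0^1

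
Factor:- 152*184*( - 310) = 8670080 = 2^7 * 5^1 * 19^1* 23^1 * 31^1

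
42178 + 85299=127477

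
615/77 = 615/77 = 7.99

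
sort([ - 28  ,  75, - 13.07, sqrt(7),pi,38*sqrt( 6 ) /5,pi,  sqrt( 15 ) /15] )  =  [ - 28, - 13.07, sqrt( 15)/15,sqrt( 7 ),pi,pi , 38*sqrt(6)/5,  75]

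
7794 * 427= 3328038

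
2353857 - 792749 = 1561108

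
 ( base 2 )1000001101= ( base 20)165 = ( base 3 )201110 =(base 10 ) 525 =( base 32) gd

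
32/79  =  32/79 = 0.41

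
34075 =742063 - 707988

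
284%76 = 56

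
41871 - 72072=  -  30201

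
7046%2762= 1522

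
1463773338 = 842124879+621648459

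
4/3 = 4/3 = 1.33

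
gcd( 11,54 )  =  1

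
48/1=48 = 48.00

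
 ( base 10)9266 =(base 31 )9js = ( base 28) bmq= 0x2432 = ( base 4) 2100302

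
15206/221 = 15206/221 = 68.81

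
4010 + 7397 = 11407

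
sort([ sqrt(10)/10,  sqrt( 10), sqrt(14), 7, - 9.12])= [ - 9.12,  sqrt( 10)/10, sqrt( 10), sqrt( 14), 7] 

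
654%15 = 9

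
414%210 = 204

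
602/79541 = 86/11363 = 0.01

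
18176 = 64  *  284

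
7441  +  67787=75228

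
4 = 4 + 0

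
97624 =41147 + 56477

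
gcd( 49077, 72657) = 9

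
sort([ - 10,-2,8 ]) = [  -  10, - 2, 8 ] 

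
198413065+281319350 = 479732415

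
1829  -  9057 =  - 7228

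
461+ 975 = 1436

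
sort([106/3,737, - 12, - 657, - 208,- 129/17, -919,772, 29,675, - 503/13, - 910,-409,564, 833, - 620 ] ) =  [  -  919, - 910, - 657, - 620, - 409, - 208,-503/13, -12 , - 129/17, 29,  106/3,564 , 675,  737,772, 833]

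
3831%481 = 464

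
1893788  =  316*5993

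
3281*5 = 16405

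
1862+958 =2820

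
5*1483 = 7415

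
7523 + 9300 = 16823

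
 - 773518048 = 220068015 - 993586063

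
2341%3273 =2341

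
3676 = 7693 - 4017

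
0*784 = 0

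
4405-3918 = 487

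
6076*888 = 5395488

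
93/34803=31/11601=0.00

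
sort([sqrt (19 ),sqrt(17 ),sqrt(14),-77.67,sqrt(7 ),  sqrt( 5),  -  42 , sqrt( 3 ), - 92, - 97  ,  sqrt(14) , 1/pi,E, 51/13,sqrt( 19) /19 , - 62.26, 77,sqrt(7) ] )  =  [ - 97,-92, - 77.67,-62.26, - 42,sqrt(19)/19, 1/pi,sqrt( 3)  ,  sqrt(5), sqrt(7), sqrt(7),E,  sqrt(14) , sqrt(14), 51/13,  sqrt( 17 ),sqrt( 19 ) , 77 ] 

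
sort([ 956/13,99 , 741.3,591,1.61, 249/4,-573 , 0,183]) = [-573,  0,  1.61,249/4, 956/13,99,183, 591, 741.3]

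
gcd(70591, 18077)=1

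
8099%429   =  377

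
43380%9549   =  5184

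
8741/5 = 1748 + 1/5=   1748.20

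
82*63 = 5166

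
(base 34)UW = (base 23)1MH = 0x41c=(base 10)1052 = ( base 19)2H7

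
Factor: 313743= 3^1*23^1*4547^1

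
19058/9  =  2117 + 5/9=   2117.56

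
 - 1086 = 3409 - 4495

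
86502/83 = 86502/83 = 1042.19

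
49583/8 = 6197 + 7/8   =  6197.88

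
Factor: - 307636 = -2^2*7^1*10987^1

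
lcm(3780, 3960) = 83160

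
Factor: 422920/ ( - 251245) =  - 2^3*97^1*461^( - 1) = -776/461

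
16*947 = 15152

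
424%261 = 163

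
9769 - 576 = 9193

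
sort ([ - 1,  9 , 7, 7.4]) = [ - 1 , 7,  7.4,9]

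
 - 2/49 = -2/49= - 0.04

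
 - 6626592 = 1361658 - 7988250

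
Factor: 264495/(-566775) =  - 3^(  -  1)*5^ (-1)*7^1 = - 7/15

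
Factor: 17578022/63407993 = 2^1*7^1*11^ ( - 1) *149^( - 1)*3517^( - 1 )*114143^1 = 1598002/5764363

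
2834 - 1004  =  1830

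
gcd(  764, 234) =2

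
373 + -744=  - 371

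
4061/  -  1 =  - 4061/1 = - 4061.00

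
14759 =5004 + 9755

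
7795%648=19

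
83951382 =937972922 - 854021540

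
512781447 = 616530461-103749014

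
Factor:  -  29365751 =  - 157^1*187043^1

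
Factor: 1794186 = 2^1* 3^2*263^1*379^1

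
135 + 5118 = 5253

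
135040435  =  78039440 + 57000995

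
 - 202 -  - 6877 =6675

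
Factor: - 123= - 3^1*41^1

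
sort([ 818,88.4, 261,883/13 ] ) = [883/13,88.4,261, 818]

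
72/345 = 24/115 = 0.21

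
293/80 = 293/80=3.66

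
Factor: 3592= 2^3 * 449^1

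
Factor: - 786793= - 7^2*16057^1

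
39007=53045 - 14038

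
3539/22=3539/22 = 160.86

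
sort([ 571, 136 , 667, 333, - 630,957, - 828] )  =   [ - 828, - 630, 136, 333, 571, 667, 957]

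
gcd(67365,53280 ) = 45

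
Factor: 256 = 2^8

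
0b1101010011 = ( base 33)PQ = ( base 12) 5AB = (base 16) 353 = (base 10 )851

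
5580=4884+696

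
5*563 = 2815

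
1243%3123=1243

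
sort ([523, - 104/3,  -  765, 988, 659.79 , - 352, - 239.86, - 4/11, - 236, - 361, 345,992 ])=[ - 765, - 361, - 352, - 239.86, - 236,-104/3, - 4/11,345, 523, 659.79, 988,992]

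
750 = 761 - 11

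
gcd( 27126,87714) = 198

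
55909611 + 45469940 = 101379551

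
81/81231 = 27/27077 =0.00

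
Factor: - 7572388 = - 2^2  *281^1  *  6737^1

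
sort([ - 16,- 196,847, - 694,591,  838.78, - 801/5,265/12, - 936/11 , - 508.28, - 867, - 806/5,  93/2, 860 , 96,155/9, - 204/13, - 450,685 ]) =[-867,- 694, - 508.28 , - 450, - 196 , - 806/5, - 801/5 ,-936/11 , - 16, - 204/13,155/9, 265/12 , 93/2, 96,  591,685,838.78, 847 , 860]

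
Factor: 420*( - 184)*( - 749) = 2^5*3^1*5^1*7^2*23^1*107^1 = 57882720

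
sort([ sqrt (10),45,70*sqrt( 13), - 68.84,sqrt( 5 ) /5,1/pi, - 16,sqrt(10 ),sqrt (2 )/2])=[-68.84, -16, 1/pi,sqrt(5)/5 , sqrt( 2 )/2,sqrt( 10), sqrt(10 ),45, 70*sqrt( 13)]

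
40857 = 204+40653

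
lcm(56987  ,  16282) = 113974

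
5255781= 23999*219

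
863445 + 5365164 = 6228609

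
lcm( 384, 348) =11136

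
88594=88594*1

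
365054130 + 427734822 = 792788952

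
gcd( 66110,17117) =1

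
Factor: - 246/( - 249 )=82/83= 2^1*41^1 * 83^( - 1 ) 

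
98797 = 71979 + 26818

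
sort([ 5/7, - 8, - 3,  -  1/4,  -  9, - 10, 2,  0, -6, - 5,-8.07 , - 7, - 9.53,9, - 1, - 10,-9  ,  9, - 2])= [ -10, - 10, - 9.53, - 9, - 9, - 8.07 , - 8, - 7, - 6, - 5, - 3 ,-2, - 1, - 1/4, 0,5/7,2,9,9] 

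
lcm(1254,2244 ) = 42636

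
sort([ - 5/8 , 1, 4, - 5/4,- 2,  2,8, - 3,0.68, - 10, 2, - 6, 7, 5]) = [ - 10, - 6,-3, - 2, - 5/4, - 5/8, 0.68, 1, 2,2, 4, 5,7,8 ] 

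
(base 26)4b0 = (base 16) bae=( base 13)1490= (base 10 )2990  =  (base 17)a5f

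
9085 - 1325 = 7760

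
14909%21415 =14909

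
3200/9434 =1600/4717 =0.34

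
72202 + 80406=152608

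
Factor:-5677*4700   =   - 2^2 * 5^2*7^1 * 47^1*811^1 = -26681900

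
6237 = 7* 891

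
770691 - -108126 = 878817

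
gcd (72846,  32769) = 9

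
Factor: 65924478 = 2^1*3^2 * 3662471^1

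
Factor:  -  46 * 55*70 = - 177100 = - 2^2*5^2*7^1*11^1*23^1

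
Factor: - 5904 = -2^4*3^2*41^1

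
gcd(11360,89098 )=2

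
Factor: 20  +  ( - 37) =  - 17 =- 17^1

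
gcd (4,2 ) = 2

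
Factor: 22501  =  22501^1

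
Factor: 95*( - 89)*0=0 = 0^1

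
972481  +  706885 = 1679366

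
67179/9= 22393/3 =7464.33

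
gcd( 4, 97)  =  1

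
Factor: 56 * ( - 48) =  - 2688 =-2^7*3^1*7^1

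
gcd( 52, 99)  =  1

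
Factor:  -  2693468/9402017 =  - 2^2*19^ (-1)*59^1*101^1*113^1 *494843^( - 1) 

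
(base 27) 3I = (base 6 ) 243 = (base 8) 143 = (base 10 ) 99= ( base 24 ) 43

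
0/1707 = 0 = 0.00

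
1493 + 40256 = 41749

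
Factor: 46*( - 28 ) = -1288 = - 2^3 * 7^1 * 23^1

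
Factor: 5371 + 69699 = 2^1 *5^1*7507^1 = 75070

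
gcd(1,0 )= 1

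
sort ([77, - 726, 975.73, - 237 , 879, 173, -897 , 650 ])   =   [- 897,-726, - 237, 77, 173, 650,879,975.73 ]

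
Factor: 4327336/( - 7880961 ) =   -  2^3*3^ ( - 1)*  11^( - 1)*13^1 * 79^( - 1 )*3023^( - 1)*41609^1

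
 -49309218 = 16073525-65382743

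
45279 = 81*559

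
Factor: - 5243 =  - 7^2* 107^1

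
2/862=1/431 = 0.00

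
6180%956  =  444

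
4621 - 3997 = 624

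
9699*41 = 397659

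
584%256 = 72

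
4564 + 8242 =12806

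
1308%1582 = 1308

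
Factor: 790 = 2^1*5^1 * 79^1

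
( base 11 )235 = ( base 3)101101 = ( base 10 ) 280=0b100011000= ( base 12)1b4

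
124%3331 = 124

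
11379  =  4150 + 7229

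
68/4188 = 17/1047 = 0.02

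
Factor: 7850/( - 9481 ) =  - 2^1 * 5^2*19^(-1 ) * 157^1 * 499^( - 1)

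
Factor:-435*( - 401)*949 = 165538815  =  3^1 * 5^1 * 13^1 * 29^1*73^1*401^1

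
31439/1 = 31439 = 31439.00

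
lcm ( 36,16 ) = 144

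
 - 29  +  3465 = 3436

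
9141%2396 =1953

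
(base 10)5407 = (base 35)4eh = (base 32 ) 58V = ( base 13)25CC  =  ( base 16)151f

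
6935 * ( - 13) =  - 90155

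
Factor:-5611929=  - 3^1*1870643^1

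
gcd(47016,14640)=24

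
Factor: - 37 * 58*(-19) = 2^1 *19^1*29^1 * 37^1= 40774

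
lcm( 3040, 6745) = 215840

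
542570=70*7751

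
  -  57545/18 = -3197 + 1/18=-3196.94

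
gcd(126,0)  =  126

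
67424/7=9632= 9632.00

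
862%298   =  266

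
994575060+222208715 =1216783775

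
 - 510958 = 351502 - 862460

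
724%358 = 8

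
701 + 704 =1405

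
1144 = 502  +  642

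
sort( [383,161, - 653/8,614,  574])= [ - 653/8, 161,383, 574 , 614]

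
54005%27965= 26040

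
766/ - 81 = - 10 + 44/81 = -9.46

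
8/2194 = 4/1097=0.00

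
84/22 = 42/11= 3.82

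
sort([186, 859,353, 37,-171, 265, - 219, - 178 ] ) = [ - 219,-178,-171,37, 186, 265 , 353,859]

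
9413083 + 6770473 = 16183556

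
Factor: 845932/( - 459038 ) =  - 2^1*79^1*2677^1*229519^( - 1) = - 422966/229519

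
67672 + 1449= 69121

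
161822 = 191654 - 29832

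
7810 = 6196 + 1614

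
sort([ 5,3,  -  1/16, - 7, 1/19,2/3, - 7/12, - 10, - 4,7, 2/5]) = [-10, - 7, - 4, - 7/12,  -  1/16, 1/19,2/5, 2/3,3, 5, 7]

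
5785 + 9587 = 15372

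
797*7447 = 5935259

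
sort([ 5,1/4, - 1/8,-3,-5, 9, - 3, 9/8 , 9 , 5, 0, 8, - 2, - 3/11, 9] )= [ - 5, - 3,  -  3 , - 2, -3/11, - 1/8,0, 1/4,9/8, 5,  5 , 8, 9,9  ,  9 ]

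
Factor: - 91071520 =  - 2^5*5^1*569197^1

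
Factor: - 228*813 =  - 185364 = -  2^2 * 3^2*19^1*271^1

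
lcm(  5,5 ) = 5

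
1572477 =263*5979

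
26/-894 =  - 1 + 434/447 = -0.03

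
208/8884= 52/2221  =  0.02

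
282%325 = 282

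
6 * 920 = 5520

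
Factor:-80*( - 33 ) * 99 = 261360 = 2^4*3^3* 5^1*11^2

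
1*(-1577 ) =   -  1577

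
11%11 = 0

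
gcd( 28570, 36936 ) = 2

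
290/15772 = 145/7886 = 0.02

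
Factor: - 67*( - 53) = 3551=53^1 * 67^1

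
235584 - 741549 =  - 505965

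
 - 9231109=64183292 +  - 73414401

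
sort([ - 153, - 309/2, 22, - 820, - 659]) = [ - 820, - 659, - 309/2,  -  153, 22] 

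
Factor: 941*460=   2^2*5^1*23^1*941^1  =  432860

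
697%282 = 133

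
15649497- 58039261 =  - 42389764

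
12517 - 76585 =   -  64068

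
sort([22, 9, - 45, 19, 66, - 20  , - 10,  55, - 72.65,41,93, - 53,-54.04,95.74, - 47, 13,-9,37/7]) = [-72.65, - 54.04, - 53, - 47,  -  45,-20, - 10, - 9,  37/7,9,  13,19 , 22,  41,55,66,93,95.74 ]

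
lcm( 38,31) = 1178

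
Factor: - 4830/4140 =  - 7/6 = - 2^( - 1)*3^( - 1)*7^1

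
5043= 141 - -4902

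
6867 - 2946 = 3921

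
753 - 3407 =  - 2654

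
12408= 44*282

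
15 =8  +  7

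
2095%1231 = 864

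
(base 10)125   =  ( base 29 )49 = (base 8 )175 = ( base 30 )45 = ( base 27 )4h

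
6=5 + 1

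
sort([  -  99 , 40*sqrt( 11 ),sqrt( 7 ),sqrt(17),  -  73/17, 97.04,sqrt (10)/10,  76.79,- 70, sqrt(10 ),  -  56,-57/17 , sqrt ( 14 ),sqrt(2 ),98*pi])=[ - 99,-70, - 56, - 73/17, - 57/17,sqrt( 10)/10,sqrt( 2 ),sqrt( 7), sqrt (10),sqrt( 14),sqrt(17),  76.79 , 97.04,40 * sqrt( 11),  98* pi ] 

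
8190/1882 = 4  +  331/941 = 4.35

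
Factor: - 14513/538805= -5^( - 1 )* 23^1 * 631^1*107761^ ( - 1)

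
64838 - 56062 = 8776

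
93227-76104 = 17123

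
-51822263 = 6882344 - 58704607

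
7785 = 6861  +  924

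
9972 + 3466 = 13438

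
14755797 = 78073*189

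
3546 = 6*591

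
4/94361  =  4/94361 = 0.00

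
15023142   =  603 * 24914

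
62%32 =30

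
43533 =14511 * 3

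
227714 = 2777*82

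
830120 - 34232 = 795888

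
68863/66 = 68863/66=1043.38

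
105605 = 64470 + 41135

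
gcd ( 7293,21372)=39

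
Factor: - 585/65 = - 3^2=- 9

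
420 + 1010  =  1430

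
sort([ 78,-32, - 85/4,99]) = [ - 32, - 85/4 , 78,99 ]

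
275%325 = 275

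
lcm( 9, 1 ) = 9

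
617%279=59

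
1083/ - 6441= - 1 + 94/113= - 0.17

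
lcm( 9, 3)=9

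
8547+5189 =13736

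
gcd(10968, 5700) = 12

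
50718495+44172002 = 94890497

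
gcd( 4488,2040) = 408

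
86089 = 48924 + 37165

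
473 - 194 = 279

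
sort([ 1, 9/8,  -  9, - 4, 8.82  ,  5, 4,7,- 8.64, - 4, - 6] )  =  [ - 9,-8.64, - 6, - 4, - 4,1,9/8, 4, 5, 7, 8.82] 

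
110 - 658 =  - 548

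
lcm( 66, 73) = 4818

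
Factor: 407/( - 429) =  - 3^(-1) * 13^(  -  1 )* 37^1 = - 37/39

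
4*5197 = 20788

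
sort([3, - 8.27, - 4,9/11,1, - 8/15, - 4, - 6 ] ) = [ - 8.27,  -  6, - 4, - 4, - 8/15,9/11, 1,3] 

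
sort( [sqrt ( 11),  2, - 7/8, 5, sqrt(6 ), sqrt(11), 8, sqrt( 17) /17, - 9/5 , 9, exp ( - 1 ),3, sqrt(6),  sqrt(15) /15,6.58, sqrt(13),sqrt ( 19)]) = [ - 9/5, - 7/8, sqrt( 17)/17, sqrt(15) /15, exp( - 1), 2,sqrt( 6 ), sqrt ( 6) , 3, sqrt(11 ), sqrt(11 ), sqrt(13), sqrt(19 ),  5,6.58, 8,9]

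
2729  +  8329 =11058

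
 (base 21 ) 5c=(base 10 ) 117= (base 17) 6F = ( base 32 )3L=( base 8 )165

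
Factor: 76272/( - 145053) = - 2^4*3^( - 1) *7^1*71^(-1)  =  - 112/213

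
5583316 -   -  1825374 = 7408690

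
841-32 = 809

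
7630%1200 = 430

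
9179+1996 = 11175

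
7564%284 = 180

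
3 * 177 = 531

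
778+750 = 1528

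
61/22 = 2+ 17/22= 2.77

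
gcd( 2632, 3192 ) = 56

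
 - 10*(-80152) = 801520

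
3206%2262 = 944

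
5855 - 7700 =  - 1845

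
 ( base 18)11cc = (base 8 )14360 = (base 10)6384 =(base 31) 6JT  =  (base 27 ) 8kc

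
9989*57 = 569373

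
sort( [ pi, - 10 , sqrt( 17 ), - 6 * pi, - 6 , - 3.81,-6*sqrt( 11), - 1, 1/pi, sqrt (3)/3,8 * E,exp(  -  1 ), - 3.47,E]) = [ - 6 * sqrt( 11),- 6 * pi, - 10 ,-6 , - 3.81,  -  3.47 , - 1, 1/pi,exp(  -  1 ),sqrt ( 3) /3,E,pi,  sqrt(17),8*E]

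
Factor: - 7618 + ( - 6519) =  - 67^1*211^1 = -14137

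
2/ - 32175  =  -2/32175= -0.00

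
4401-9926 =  - 5525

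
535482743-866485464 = -331002721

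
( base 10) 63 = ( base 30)23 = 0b111111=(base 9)70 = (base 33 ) 1u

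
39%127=39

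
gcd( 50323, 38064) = 13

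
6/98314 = 3/49157 = 0.00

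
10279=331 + 9948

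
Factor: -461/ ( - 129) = 3^ ( - 1 )*43^ (  -  1 )*461^1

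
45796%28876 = 16920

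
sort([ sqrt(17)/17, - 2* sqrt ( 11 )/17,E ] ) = [-2*sqrt( 11 ) /17, sqrt(17 )/17,E ]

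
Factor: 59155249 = 5657^1 * 10457^1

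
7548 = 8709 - 1161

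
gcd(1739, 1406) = 37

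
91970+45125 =137095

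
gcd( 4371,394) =1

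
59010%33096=25914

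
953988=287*3324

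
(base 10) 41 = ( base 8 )51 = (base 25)1g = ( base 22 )1J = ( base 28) 1d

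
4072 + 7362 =11434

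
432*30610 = 13223520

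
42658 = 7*6094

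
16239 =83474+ - 67235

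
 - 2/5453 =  - 1+5451/5453 = - 0.00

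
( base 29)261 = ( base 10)1857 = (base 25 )2o7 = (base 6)12333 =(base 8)3501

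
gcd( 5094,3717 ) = 9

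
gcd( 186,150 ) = 6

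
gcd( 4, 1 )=1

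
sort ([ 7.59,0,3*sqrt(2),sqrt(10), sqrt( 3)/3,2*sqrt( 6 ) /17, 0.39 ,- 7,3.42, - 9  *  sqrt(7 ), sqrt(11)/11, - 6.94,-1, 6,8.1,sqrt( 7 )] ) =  [ - 9 * sqrt( 7),  -  7,-6.94,  -  1 , 0,2*sqrt (6 ) /17,sqrt(11)/11, 0.39,sqrt(3)/3 , sqrt(7),sqrt(10 )  ,  3.42, 3*sqrt(2), 6 , 7.59,8.1]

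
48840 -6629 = 42211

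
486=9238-8752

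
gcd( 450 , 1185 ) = 15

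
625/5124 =625/5124 = 0.12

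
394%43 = 7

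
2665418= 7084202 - 4418784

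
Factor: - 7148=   -  2^2*1787^1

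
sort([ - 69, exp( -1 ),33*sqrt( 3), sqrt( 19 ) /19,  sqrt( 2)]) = [ - 69,  sqrt( 19 )/19, exp( - 1),sqrt( 2 ), 33*sqrt( 3)]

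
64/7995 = 64/7995 = 0.01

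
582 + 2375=2957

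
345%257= 88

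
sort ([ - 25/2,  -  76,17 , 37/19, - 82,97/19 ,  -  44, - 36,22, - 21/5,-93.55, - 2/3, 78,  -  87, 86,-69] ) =[-93.55, - 87, - 82, - 76,-69, - 44 , - 36, - 25/2, - 21/5, - 2/3, 37/19  ,  97/19,17,22,78 , 86]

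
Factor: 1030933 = 1030933^1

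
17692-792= 16900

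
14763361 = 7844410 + 6918951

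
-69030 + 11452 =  - 57578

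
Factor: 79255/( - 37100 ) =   -  2^(-2 )*5^(- 1 )*7^( - 1 )*11^2* 53^( -1 )* 131^1 = -15851/7420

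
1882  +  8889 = 10771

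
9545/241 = 9545/241 = 39.61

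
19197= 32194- 12997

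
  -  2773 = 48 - 2821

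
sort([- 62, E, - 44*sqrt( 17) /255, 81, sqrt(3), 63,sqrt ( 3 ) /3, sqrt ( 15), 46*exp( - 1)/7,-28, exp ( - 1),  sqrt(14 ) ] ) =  [ - 62, - 28 , -44*sqrt(17)/255,exp( - 1) , sqrt( 3)/3, sqrt( 3 ), 46 * exp( - 1)/7, E, sqrt(14 ),sqrt(15 ), 63, 81] 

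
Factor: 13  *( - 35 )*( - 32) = 14560 = 2^5 * 5^1*7^1 * 13^1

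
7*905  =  6335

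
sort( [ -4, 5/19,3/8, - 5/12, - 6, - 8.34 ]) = [ - 8.34, - 6, - 4,-5/12 , 5/19,3/8]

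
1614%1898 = 1614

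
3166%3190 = 3166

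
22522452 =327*68876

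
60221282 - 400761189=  - 340539907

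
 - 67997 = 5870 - 73867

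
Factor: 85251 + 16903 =102154 = 2^1 * 13^1*3929^1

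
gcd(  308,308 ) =308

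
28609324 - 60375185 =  - 31765861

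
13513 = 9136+4377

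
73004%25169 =22666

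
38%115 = 38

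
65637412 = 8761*7492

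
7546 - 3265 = 4281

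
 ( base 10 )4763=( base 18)ECB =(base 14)1A43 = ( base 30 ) 58n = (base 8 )11233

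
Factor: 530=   2^1*5^1*53^1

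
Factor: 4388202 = 2^1*3^3*7^1 *13^1 * 19^1*47^1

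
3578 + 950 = 4528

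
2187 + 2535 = 4722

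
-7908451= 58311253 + -66219704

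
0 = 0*6218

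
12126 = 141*86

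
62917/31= 62917/31 = 2029.58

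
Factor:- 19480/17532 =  - 2^1*3^( - 2)*5^1=- 10/9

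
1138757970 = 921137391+217620579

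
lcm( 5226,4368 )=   292656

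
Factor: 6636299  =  71^1*151^1* 619^1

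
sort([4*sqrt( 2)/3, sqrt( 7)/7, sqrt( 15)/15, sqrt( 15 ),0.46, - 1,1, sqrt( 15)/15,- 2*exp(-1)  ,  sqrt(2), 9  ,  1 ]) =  [ -1,-2*exp(-1 ), sqrt( 15) /15, sqrt( 15 )/15,sqrt( 7)/7,0.46,1, 1,sqrt( 2), 4*sqrt( 2 )/3, sqrt(15), 9] 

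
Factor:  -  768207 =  - 3^1 * 11^1*23279^1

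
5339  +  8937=14276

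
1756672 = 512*3431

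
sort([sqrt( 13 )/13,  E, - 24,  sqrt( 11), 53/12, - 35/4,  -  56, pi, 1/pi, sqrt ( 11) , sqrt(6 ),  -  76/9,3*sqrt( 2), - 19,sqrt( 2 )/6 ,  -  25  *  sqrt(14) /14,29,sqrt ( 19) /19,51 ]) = [ - 56, - 24, - 19,- 35/4,- 76/9, - 25*sqrt ( 14 )/14,sqrt(19) /19 , sqrt(2 ) /6,sqrt(13 )/13,1/pi,sqrt(  6),  E,  pi,sqrt( 11 ),sqrt(11), 3*sqrt( 2 ),53/12,29,51]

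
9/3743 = 9/3743 = 0.00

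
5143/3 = 5143/3 = 1714.33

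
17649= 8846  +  8803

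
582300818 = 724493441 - 142192623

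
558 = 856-298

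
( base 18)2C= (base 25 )1N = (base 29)1J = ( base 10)48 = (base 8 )60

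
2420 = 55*44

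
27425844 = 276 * 99369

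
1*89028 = 89028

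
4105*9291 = 38139555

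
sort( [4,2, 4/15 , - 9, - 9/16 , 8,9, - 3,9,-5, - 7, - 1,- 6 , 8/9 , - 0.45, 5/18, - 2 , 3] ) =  [ - 9 , -7 , - 6, - 5, - 3, - 2 , - 1 , - 9/16, - 0.45,4/15,5/18, 8/9,2,3, 4,8,  9, 9]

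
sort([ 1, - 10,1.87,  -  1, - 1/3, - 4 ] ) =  [  -  10, - 4, -1, -1/3,1,1.87]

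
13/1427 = 13/1427=0.01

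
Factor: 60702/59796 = 67/66  =  2^( - 1) * 3^(-1)* 11^( - 1 )*67^1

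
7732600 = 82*94300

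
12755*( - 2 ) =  - 25510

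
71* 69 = 4899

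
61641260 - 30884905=30756355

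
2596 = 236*11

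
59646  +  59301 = 118947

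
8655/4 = 8655/4  =  2163.75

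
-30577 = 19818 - 50395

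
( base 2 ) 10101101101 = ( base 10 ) 1389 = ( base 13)82b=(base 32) 1bd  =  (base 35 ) 14O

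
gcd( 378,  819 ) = 63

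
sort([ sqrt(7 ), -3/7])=[  -  3/7, sqrt(7 )] 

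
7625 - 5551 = 2074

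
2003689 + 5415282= 7418971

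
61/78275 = 61/78275 = 0.00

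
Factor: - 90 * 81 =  - 7290 = - 2^1  *  3^6* 5^1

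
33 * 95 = 3135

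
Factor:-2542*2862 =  - 2^2*3^3  *31^1*41^1*53^1 = -  7275204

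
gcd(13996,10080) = 4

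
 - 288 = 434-722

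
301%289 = 12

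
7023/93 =75+16/31 = 75.52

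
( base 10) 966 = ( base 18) 2hc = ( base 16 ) 3c6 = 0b1111000110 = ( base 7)2550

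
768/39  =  19 + 9/13  =  19.69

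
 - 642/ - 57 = 11 + 5/19  =  11.26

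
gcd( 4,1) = 1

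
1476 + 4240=5716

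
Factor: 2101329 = 3^3*223^1*349^1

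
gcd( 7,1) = 1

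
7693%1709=857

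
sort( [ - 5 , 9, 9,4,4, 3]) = [ - 5, 3,4,4, 9,9]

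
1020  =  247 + 773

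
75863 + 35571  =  111434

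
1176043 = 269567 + 906476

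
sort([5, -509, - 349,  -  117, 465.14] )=[ - 509,-349,- 117, 5, 465.14 ]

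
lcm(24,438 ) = 1752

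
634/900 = 317/450 = 0.70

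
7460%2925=1610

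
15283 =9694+5589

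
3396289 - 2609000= 787289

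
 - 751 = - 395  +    -  356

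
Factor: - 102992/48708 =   -  628/297 = - 2^2 * 3^(  -  3 )*11^(-1 )*157^1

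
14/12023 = 14/12023=0.00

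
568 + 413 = 981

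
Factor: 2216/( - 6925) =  - 2^3 * 5^( - 2 ) =-8/25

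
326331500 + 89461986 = 415793486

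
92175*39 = 3594825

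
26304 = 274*96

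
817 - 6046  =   - 5229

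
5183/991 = 5+228/991=5.23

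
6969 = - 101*( - 69) 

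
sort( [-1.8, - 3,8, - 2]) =[ - 3, - 2 ,  -  1.8,8 ]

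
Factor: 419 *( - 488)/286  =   - 102236/143 = - 2^2*11^( - 1 ) * 13^( - 1)*61^1 * 419^1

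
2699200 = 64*42175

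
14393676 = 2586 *5566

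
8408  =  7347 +1061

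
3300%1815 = 1485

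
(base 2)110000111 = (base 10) 391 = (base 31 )cj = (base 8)607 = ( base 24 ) G7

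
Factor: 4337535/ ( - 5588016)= - 1445845/1862672  =  - 2^( - 4 )*5^1*7^(-1 )*16631^( - 1)*289169^1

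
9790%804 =142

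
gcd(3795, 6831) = 759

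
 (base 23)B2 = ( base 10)255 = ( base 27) 9c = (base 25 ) A5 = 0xff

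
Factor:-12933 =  - 3^3*479^1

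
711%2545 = 711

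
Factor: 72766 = 2^1*36383^1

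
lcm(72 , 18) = 72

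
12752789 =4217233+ 8535556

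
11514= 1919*6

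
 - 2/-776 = 1/388 = 0.00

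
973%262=187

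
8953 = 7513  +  1440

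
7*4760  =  33320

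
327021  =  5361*61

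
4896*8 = 39168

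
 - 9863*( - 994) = 9803822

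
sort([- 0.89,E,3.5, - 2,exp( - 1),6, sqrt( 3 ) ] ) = [-2, - 0.89, exp(-1 ),sqrt( 3), E,3.5, 6 ] 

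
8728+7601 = 16329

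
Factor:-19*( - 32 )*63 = 2^5*3^2*7^1*19^1 = 38304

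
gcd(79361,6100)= 61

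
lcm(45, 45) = 45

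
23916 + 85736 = 109652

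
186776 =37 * 5048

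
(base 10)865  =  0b1101100001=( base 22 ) 1H7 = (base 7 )2344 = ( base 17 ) 2GF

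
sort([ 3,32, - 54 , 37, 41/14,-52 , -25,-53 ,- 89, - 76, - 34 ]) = [ - 89, - 76, - 54, - 53,- 52, - 34, - 25,  41/14,3,  32,37]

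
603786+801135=1404921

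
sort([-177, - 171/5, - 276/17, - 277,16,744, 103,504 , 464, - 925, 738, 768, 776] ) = [ - 925, - 277, - 177, - 171/5, -276/17, 16, 103, 464 , 504,738, 744, 768,776] 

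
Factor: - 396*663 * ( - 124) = 2^4*3^3*11^1*13^1 * 17^1*31^1= 32555952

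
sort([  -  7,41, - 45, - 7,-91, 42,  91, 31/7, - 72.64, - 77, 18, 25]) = [ - 91, - 77, - 72.64, - 45,  -  7,  -  7 , 31/7,18,25,41,42,91 ] 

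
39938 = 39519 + 419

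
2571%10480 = 2571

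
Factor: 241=241^1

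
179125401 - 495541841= -316416440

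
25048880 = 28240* 887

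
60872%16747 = 10631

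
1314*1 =1314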